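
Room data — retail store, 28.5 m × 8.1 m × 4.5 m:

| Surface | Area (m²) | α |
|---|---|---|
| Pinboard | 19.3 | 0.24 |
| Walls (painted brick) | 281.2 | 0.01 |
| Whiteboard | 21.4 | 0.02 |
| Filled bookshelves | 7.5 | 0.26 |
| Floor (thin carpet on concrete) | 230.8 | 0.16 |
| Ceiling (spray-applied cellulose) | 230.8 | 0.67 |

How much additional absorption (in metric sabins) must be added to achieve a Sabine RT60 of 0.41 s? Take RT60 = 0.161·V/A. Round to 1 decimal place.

Summing Sᵢαᵢ: 4.632 + 2.812 + 0.428 + 1.950 + 36.928 + 154.636 → A₁ = 201.386 sabins.
For T = 0.41 s, need A₂ = 0.161·V/T = 0.161·1038.825/0.41 = 407.929 sabins.
Additional absorption ΔA = 407.929 − 201.386 = 206.5 sabins.

206.5 sabins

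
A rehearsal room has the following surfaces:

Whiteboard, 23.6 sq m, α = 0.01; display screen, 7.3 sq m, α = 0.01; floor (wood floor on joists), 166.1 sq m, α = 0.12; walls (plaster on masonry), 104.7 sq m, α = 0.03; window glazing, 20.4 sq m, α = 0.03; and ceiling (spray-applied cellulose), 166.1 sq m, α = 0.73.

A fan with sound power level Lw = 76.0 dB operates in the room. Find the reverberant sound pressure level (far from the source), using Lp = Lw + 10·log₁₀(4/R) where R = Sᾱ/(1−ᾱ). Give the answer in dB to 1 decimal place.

A = 145.247 sabins; S = 488.2 sq m.
ᾱ = 0.2975, so room constant R = A/(1−ᾱ) = 206.757 sq m.
Lp = 76.0 + 10·log₁₀(4/206.757) = 76.0 + (-17.13) = 58.9 dB.

58.9 dB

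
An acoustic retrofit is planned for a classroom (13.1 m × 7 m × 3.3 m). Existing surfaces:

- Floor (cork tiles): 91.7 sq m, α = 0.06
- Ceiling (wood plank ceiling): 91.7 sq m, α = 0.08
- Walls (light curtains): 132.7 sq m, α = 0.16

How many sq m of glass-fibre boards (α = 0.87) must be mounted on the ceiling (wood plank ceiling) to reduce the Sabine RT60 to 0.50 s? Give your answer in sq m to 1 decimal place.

Summing Sᵢαᵢ: 5.502 + 7.336 + 21.232 → A₁ = 34.070 sabins.
V = 302.61 m³. Target absorption A₂ = 0.161 × 302.61 / 0.50 = 97.440 sabins.
ΔA needed = 97.440 − 34.070 = 63.370 sabins.
Net gain per sq m: Δα = 0.87 − 0.08 = 0.79.
Area = ΔA/Δα = 63.370/0.79 = 80.2 sq m.

80.2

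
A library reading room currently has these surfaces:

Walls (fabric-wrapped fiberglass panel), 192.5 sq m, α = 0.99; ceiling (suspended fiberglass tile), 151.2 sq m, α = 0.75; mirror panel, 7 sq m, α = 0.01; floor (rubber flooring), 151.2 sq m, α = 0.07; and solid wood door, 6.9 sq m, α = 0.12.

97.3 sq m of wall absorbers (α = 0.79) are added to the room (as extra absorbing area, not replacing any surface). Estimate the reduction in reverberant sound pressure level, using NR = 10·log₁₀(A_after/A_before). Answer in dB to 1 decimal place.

0.9 dB

Summing Sᵢαᵢ: 190.575 + 113.400 + 0.070 + 10.584 + 0.828 → A_before = 315.457 sabins.
Added absorption = 97.3 × 0.79 = 76.867 sabins.
A_after = 315.457 + 76.867 = 392.324 sabins.
Reduction = 10 log₁₀(A_after/A_before) = 10 log₁₀(1.2437) = 0.9 dB.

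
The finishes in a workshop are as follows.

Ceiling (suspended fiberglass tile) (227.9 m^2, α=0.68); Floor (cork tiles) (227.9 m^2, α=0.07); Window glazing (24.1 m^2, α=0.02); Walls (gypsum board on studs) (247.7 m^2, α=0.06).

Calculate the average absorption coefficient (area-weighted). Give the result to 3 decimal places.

S = Σ Sᵢ = 227.9 + 227.9 + 24.1 + 247.7 = 727.6 m^2.
A = 227.9·0.68 + 227.9·0.07 + 24.1·0.02 + 247.7·0.06 = 186.269 sabins.
ᾱ = 186.269 / 727.6 = 0.256.

0.256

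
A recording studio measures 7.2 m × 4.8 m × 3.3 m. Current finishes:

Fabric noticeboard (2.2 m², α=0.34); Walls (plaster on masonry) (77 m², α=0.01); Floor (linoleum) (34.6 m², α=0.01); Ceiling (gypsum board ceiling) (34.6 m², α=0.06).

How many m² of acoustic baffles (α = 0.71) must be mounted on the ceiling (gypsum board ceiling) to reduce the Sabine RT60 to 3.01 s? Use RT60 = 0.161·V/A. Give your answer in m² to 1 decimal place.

3.3

Total absorption A₁ = 2.2*0.34 + 77*0.01 + 34.6*0.01 + 34.6*0.06
  = 0.748 + 0.770 + 0.346 + 2.076 = 3.940 m² sabins.
Required A₂ = 0.161·114.048/3.01 = 6.100 sabins.
Absorption to add: 6.100 − 3.940 = 2.160 sabins.
Net gain per m²: Δα = 0.71 − 0.06 = 0.65.
Panel area = 2.160 / 0.65 = 3.3 m².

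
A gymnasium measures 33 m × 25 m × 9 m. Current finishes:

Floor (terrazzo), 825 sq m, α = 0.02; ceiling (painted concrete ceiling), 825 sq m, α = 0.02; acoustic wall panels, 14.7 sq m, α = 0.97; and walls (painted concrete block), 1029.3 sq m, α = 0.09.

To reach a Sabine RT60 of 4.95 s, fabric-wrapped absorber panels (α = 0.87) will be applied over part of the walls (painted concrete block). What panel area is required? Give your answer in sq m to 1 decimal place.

130.3

Total absorption A₁ = 825×0.02 + 825×0.02 + 14.7×0.97 + 1029.3×0.09
  = 16.500 + 16.500 + 14.259 + 92.637 = 139.896 sq m sabins.
V = 7425 m³. Target absorption A₂ = 0.161 × 7425 / 4.95 = 241.500 sabins.
Absorption to add: 241.500 − 139.896 = 101.604 sabins.
Net gain per sq m: Δα = 0.87 − 0.09 = 0.78.
Panel area = 101.604 / 0.78 = 130.3 sq m.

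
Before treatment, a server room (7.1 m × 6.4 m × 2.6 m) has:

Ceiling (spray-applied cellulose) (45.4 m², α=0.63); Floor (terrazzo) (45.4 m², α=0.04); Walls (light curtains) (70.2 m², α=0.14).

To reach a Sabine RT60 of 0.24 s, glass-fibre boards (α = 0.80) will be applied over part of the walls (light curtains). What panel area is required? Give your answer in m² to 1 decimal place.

59.1

A₁ = Σ Sᵢαᵢ = 45.4*0.63 + 45.4*0.04 + 70.2*0.14 = 40.246 sabins.
V = 118.144 m³. Target absorption A₂ = 0.161 × 118.144 / 0.24 = 79.255 sabins.
Absorption to add: 79.255 − 40.246 = 39.009 sabins.
Net gain per m²: Δα = 0.80 − 0.14 = 0.66.
Area = ΔA/Δα = 39.009/0.66 = 59.1 m².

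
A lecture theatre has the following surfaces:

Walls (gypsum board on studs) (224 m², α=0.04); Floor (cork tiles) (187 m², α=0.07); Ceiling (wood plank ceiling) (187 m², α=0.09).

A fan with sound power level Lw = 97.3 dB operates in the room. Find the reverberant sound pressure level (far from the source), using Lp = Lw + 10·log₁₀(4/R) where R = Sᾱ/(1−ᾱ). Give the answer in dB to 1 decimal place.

Σ(Sᵢαᵢ) = 224·0.04 + 187·0.07 + 187·0.09 = 38.880; total area S = 598.0 m².
ᾱ = 38.880/598.0 = 0.0650; R = Sᾱ/(1−ᾱ) = 38.880/(1−0.0650) = 41.583 m².
Lp = 97.3 + 10·log₁₀(4/41.583) = 97.3 + (-10.17) = 87.1 dB.

87.1 dB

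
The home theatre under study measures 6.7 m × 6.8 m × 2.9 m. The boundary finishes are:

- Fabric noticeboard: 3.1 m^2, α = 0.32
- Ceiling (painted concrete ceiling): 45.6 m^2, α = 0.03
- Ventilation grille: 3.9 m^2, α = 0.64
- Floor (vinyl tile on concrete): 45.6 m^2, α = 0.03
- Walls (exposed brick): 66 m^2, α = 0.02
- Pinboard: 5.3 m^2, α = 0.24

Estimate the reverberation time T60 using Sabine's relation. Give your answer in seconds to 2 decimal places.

2.41 sec

Total absorption A = 3.1*0.32 + 45.6*0.03 + 3.9*0.64 + 45.6*0.03 + 66*0.02 + 5.3*0.24
  = 0.992 + 1.368 + 2.496 + 1.368 + 1.320 + 1.272 = 8.816 m^2 sabins.
Room volume: 132.124 m³.
T = 0.161 V/A = 0.161·132.124/8.816 = 2.41 s.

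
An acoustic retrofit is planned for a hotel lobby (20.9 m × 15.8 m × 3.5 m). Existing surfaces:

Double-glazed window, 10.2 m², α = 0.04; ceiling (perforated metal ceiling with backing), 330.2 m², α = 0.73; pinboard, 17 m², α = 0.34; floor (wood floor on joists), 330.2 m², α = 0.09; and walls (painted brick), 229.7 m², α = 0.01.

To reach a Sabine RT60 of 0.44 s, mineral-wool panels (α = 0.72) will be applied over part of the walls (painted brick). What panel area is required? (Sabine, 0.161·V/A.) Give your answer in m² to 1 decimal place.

Equivalent absorption area: A₁ = 10.2*0.04 + 330.2*0.73 + 17*0.34 + 330.2*0.09 + 229.7*0.01 = 279.249 m².
V = 1155.77 m³. Target absorption A₂ = 0.161 × 1155.77 / 0.44 = 422.907 sabins.
Absorption to add: 422.907 − 279.249 = 143.658 sabins.
Each m² of panel replacing the walls (painted brick) adds (0.72 − 0.01) = 0.71 sabins.
Panel area = 143.658 / 0.71 = 202.3 m².

202.3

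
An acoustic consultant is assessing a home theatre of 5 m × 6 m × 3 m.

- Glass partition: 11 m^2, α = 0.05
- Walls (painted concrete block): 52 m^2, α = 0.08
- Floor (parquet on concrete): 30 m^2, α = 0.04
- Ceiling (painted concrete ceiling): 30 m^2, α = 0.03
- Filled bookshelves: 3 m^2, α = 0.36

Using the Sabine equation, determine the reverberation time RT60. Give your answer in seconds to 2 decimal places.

Equivalent absorption area: A = 11·0.05 + 52·0.08 + 30·0.04 + 30·0.03 + 3·0.36 = 7.890 m^2.
Room volume: 90 m³.
T = 0.161 V/A = 0.161·90/7.890 = 1.84 s.

1.84 s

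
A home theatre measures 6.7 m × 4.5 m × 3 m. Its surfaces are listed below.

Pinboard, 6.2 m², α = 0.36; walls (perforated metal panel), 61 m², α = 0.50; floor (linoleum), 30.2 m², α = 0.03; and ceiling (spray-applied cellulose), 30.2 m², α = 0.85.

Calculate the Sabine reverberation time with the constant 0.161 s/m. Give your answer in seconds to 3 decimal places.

0.246 sec

Summing Sᵢαᵢ: 2.232 + 30.500 + 0.906 + 25.670 → A = 59.308 sabins.
V = 6.7·4.5·3 = 90.45 m³.
Sabine: RT60 = 0.161 × 90.45 / 59.308 = 0.246 s.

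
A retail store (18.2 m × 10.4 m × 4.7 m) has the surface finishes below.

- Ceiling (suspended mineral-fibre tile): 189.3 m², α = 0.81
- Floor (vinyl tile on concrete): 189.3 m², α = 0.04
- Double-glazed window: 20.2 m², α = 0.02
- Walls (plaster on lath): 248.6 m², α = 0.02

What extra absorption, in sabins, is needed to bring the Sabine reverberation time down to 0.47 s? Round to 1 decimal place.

138.5 sabins

Equivalent absorption area: A₁ = 189.3×0.81 + 189.3×0.04 + 20.2×0.02 + 248.6×0.02 = 166.281 m².
Target A₂ = 0.161·889.616/0.47 = 304.741 sabins (V = 889.616 m³).
Shortfall: 304.741 − 166.281 = 138.5 sabins.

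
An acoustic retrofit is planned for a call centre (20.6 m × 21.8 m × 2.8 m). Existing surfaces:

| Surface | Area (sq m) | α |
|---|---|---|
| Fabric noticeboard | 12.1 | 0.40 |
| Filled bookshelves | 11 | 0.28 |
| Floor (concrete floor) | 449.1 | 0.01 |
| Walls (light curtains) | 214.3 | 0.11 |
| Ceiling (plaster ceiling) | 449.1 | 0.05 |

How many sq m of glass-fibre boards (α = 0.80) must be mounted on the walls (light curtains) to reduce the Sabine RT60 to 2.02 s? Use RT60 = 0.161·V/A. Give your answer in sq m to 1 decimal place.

Summing Sᵢαᵢ: 4.840 + 3.080 + 4.491 + 23.573 + 22.455 → A₁ = 58.439 sabins.
V = 1257.424 m³. Target absorption A₂ = 0.161 × 1257.424 / 2.02 = 100.220 sabins.
ΔA needed = 100.220 − 58.439 = 41.781 sabins.
Each sq m of panel replacing the walls (light curtains) adds (0.80 − 0.11) = 0.69 sabins.
Panel area = 41.781 / 0.69 = 60.6 sq m.

60.6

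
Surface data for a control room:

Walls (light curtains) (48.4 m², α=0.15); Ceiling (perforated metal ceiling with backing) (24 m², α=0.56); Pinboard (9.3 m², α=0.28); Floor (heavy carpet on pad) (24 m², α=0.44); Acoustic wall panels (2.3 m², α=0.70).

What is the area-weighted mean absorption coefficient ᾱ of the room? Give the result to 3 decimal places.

Total surface area S = 108.0 m².
Weighted sum Σ Sα = 35.474.
ᾱ = A/S = 0.328.

0.328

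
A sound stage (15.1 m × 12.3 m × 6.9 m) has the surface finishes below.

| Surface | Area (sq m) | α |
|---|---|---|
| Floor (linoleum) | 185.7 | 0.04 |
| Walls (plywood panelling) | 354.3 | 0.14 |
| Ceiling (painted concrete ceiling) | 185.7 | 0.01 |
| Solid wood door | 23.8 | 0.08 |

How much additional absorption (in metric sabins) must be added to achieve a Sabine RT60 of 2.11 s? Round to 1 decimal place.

Summing Sᵢαᵢ: 7.428 + 49.602 + 1.857 + 1.904 → A₁ = 60.791 sabins.
V = 1281.537 m³. Required absorption A₂ = 0.161 × 1281.537 / 2.11 = 97.786 sabins.
ΔA = A₂ − A₁ = 97.786 − 60.791 = 37.0 sabins.

37.0 sabins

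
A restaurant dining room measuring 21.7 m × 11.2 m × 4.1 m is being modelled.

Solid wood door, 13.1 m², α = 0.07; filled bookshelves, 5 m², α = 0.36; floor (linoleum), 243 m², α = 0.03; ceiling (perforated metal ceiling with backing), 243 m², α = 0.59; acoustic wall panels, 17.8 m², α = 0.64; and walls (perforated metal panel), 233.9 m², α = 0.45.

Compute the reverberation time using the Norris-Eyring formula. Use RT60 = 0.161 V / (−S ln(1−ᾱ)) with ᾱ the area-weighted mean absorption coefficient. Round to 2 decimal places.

0.48 sec

S = Σ Sᵢ = 755.8 m².
Σ(Sᵢαᵢ) = 13.1×0.07 + 5×0.36 + 243×0.03 + 243×0.59 + 17.8×0.64 + 233.9×0.45 = 270.024.
Mean coefficient ᾱ = A/S = 0.3573.
Eyring denominator: −S ln(1−ᾱ) = 334.122.
V = 21.7 × 11.2 × 4.1 = 996.464 m³.
RT60 = 0.161 × 996.464 / 334.122 = 0.48 s.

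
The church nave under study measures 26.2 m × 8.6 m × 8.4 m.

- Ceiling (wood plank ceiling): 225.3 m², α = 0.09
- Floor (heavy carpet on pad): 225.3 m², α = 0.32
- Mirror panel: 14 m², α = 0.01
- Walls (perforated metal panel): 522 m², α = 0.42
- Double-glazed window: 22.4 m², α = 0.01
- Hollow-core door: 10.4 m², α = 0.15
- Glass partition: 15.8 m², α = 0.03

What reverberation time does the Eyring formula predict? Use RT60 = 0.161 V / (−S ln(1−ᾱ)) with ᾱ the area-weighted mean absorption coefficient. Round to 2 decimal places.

Total surface area S = 225.3 + 225.3 + 14 + 522 + 22.4 + 10.4 + 15.8 = 1035.2 m².
Absorption A = 225.3×0.09 + 225.3×0.32 + 14×0.01 + 522×0.42 + 22.4×0.01 + 10.4×0.15 + 15.8×0.03 = 314.011 sabins.
ᾱ = 314.011 / 1035.2 = 0.3033.
Eyring denominator: −S ln(1−ᾱ) = 374.122.
V = 26.2 × 8.6 × 8.4 = 1892.688 m³.
T = 0.161·V/[−S·ln(1−ᾱ)] = 0.161·1892.688/374.122 = 0.81 s.

0.81 s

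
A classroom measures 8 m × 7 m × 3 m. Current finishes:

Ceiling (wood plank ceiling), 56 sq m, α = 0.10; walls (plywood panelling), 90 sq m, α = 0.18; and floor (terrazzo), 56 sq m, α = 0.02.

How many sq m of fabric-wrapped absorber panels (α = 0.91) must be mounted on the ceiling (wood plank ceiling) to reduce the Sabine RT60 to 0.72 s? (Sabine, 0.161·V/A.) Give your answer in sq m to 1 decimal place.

Equivalent absorption area: A₁ = 56·0.10 + 90·0.18 + 56·0.02 = 22.920 sq m.
V = 168 m³. Target absorption A₂ = 0.161 × 168 / 0.72 = 37.567 sabins.
Absorption to add: 37.567 − 22.920 = 14.647 sabins.
Net gain per sq m: Δα = 0.91 − 0.10 = 0.81.
Area = ΔA/Δα = 14.647/0.81 = 18.1 sq m.

18.1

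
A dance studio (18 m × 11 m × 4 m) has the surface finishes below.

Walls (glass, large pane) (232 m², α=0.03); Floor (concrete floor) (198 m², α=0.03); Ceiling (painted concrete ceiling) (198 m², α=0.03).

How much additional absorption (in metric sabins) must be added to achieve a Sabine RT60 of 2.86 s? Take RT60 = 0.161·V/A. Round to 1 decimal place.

A₁ = Σ Sᵢαᵢ = 232×0.03 + 198×0.03 + 198×0.03 = 18.840 sabins.
V = 792 m³. Required absorption A₂ = 0.161 × 792 / 2.86 = 44.585 sabins.
Additional absorption ΔA = 44.585 − 18.840 = 25.7 sabins.

25.7 sabins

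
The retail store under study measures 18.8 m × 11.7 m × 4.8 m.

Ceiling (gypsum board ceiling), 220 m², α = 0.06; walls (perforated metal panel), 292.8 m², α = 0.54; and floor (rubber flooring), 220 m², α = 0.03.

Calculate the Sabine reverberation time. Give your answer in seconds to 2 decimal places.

0.96 s

A = Σ Sᵢαᵢ = 220*0.06 + 292.8*0.54 + 220*0.03 = 177.912 sabins.
Room volume: 1055.808 m³.
RT60 = 0.161 · V / A = 0.161 × 1055.808 / 177.912 = 0.96 s.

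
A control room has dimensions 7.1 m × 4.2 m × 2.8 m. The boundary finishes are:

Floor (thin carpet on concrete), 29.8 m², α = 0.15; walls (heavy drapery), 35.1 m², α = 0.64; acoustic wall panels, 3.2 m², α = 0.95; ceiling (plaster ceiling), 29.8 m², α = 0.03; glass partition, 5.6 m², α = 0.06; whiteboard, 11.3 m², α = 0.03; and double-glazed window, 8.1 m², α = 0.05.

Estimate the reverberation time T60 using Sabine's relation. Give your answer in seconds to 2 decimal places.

Summing Sᵢαᵢ: 4.470 + 22.464 + 3.040 + 0.894 + 0.336 + 0.339 + 0.405 → A = 31.948 sabins.
V = 7.1·4.2·2.8 = 83.496 m³.
T = 0.161 V/A = 0.161·83.496/31.948 = 0.42 s.

0.42 s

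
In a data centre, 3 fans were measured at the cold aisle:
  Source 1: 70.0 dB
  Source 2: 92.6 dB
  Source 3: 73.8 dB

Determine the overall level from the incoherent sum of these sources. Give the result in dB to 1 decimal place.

92.7 dB

Sum in the linear (power) domain: Σ 10^(Lᵢ/10) = 10^(70.0/10) + 10^(92.6/10) + 10^(73.8/10) = 1.854e+09.
Back to dB: 10·log₁₀ Σ = 92.7 dB.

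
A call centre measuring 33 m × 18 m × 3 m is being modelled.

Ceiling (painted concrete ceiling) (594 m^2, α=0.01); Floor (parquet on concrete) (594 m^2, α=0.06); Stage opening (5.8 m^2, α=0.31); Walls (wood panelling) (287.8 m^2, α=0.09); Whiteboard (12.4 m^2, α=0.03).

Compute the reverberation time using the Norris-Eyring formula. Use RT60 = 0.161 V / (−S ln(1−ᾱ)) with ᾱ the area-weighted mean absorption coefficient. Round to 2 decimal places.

S = Σ Sᵢ = 1494.0 m^2.
Absorption A = 594·0.01 + 594·0.06 + 5.8·0.31 + 287.8·0.09 + 12.4·0.03 = 69.652 sabins.
Mean coefficient ᾱ = A/S = 0.0466.
−S·ln(1−ᾱ) = −1494.0 × ln(1 − 0.0466) = 71.295.
V = 33 × 18 × 3 = 1782 m³.
RT60 = 0.161 × 1782 / 71.295 = 4.02 s.

4.02 sec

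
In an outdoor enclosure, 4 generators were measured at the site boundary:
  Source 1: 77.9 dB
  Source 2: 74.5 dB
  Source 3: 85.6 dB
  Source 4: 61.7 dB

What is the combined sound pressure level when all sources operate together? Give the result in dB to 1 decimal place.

Sum in the linear (power) domain: Σ 10^(Lᵢ/10) = 10^(77.9/10) + 10^(74.5/10) + 10^(85.6/10) + 10^(61.7/10) = 4.544e+08.
Back to dB: 10·log₁₀ Σ = 86.6 dB.

86.6 dB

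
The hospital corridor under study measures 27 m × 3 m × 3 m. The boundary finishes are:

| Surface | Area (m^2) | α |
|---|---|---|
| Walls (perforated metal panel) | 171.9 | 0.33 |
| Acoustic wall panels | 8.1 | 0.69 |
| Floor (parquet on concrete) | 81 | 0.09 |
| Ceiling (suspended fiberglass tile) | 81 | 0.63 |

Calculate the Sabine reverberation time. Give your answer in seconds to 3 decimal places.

Total absorption A = 171.9*0.33 + 8.1*0.69 + 81*0.09 + 81*0.63
  = 56.727 + 5.589 + 7.290 + 51.030 = 120.636 m^2 sabins.
V = 27·3·3 = 243 m³.
T = 0.161 V/A = 0.161·243/120.636 = 0.324 s.

0.324 s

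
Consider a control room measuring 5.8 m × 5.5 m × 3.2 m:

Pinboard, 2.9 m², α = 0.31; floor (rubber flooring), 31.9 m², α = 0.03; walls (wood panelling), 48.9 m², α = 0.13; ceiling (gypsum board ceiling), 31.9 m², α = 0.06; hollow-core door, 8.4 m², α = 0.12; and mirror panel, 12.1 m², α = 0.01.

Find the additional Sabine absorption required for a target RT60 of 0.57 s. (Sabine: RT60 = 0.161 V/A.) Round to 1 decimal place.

A₁ = Σ Sᵢαᵢ = 2.9*0.31 + 31.9*0.03 + 48.9*0.13 + 31.9*0.06 + 8.4*0.12 + 12.1*0.01 = 11.256 sabins.
V = 102.08 m³. Required absorption A₂ = 0.161 × 102.08 / 0.57 = 28.833 sabins.
Shortfall: 28.833 − 11.256 = 17.6 sabins.

17.6 sabins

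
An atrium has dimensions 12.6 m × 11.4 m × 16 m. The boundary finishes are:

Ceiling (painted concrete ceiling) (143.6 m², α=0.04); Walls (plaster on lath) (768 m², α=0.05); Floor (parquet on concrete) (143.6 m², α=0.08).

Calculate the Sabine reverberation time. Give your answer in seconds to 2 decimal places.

Total absorption A = 143.6*0.04 + 768*0.05 + 143.6*0.08
  = 5.744 + 38.400 + 11.488 = 55.632 m² sabins.
Room volume: 2298.24 m³.
RT60 = 0.161 · V / A = 0.161 × 2298.24 / 55.632 = 6.65 s.

6.65 s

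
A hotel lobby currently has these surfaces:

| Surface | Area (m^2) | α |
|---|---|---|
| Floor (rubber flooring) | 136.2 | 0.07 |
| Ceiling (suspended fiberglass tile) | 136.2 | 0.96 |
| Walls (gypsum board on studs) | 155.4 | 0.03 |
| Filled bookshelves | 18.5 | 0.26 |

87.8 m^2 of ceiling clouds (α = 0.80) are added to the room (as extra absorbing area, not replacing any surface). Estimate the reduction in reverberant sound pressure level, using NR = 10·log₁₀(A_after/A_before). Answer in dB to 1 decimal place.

Total absorption A_before = 136.2×0.07 + 136.2×0.96 + 155.4×0.03 + 18.5×0.26
  = 9.534 + 130.752 + 4.662 + 4.810 = 149.758 m^2 sabins.
Treatment contributes 87.8·0.80 = 70.240 sabins.
A_after = 149.758 + 70.240 = 219.998 sabins.
NR = 10·log₁₀(219.998/149.758) = 1.7 dB.

1.7 dB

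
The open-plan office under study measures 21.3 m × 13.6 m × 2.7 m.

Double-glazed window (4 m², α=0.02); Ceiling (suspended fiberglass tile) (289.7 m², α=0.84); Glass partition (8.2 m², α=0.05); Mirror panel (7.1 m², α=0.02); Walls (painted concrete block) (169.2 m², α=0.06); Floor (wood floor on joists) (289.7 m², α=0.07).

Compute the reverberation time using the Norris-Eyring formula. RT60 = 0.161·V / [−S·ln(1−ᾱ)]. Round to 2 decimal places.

0.37 s

S = Σ Sᵢ = 767.9 m².
Absorption A = 4·0.02 + 289.7·0.84 + 8.2·0.05 + 7.1·0.02 + 169.2·0.06 + 289.7·0.07 = 274.411 sabins.
Mean coefficient ᾱ = A/S = 0.3574.
Eyring denominator: −S ln(1−ᾱ) = 339.591.
V = 21.3 × 13.6 × 2.7 = 782.136 m³.
RT60 = 0.161 × 782.136 / 339.591 = 0.37 s.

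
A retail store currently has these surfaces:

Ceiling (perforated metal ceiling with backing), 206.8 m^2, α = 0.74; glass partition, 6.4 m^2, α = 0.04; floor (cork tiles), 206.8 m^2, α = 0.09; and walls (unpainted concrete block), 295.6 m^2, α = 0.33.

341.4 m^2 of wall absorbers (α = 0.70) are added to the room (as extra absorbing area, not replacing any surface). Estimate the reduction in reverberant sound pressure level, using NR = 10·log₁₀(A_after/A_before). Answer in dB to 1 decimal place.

Equivalent absorption area: A_before = 206.8*0.74 + 6.4*0.04 + 206.8*0.09 + 295.6*0.33 = 269.448 m^2.
Added absorption = 341.4 × 0.70 = 238.980 sabins.
New total A_after = 508.428 sabins.
NR = 10·log₁₀(508.428/269.448) = 2.8 dB.

2.8 dB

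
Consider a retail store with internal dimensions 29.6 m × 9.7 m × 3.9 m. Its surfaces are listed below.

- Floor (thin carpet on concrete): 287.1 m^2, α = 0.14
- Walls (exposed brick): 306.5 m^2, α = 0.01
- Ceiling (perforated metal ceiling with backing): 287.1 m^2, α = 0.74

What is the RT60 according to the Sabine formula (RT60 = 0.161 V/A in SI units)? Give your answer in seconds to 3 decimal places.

0.705 s

Total absorption A = 287.1·0.14 + 306.5·0.01 + 287.1·0.74
  = 40.194 + 3.065 + 212.454 = 255.713 m^2 sabins.
V = 29.6·9.7·3.9 = 1119.768 m³.
T = 0.161 V/A = 0.161·1119.768/255.713 = 0.705 s.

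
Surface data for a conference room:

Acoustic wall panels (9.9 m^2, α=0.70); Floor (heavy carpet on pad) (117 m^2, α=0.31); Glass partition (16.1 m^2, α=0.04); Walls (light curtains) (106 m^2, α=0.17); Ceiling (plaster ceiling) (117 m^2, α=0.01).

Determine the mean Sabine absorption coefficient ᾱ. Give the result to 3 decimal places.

0.172

S = Σ Sᵢ = 9.9 + 117 + 16.1 + 106 + 117 = 366.0 m^2.
Σ(Sᵢαᵢ) = 9.9*0.70 + 117*0.31 + 16.1*0.04 + 106*0.17 + 117*0.01 = 63.034.
ᾱ = 63.034 / 366.0 = 0.172.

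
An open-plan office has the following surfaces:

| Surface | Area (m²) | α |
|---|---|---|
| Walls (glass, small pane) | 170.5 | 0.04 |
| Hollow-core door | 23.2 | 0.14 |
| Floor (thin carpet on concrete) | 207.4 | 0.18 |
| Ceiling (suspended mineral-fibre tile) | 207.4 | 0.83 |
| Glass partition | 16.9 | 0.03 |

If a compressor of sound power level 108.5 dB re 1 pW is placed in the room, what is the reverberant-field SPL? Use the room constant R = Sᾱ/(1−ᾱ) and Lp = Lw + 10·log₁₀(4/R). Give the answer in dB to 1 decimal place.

Σ(Sᵢαᵢ) = 170.5×0.04 + 23.2×0.14 + 207.4×0.18 + 207.4×0.83 + 16.9×0.03 = 220.049; total area S = 625.4 m².
ᾱ = 220.049/625.4 = 0.3519; R = Sᾱ/(1−ᾱ) = 220.049/(1−0.3519) = 339.529 m².
Lp = Lw + 10 log₁₀(4/R) = 108.5 -19.29 = 89.2 dB.

89.2 dB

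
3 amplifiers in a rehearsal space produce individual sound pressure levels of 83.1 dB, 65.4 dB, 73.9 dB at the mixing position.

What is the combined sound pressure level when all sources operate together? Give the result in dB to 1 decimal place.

Converting to relative power and adding: 10^(83.1/10) + 10^(65.4/10) + 10^(73.9/10) = 2.322e+08.
L_total = 10·log₁₀(2.322e+08) = 83.7 dB.

83.7 dB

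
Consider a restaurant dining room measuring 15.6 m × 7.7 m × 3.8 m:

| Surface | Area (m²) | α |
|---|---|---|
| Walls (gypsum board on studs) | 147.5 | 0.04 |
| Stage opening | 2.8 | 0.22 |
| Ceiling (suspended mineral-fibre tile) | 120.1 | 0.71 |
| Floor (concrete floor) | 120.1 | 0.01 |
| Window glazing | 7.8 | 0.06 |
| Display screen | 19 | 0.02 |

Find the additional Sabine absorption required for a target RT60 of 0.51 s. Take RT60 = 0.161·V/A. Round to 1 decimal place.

50.3 sabins

Summing Sᵢαᵢ: 5.900 + 0.616 + 85.271 + 1.201 + 0.468 + 0.380 → A₁ = 93.836 sabins.
V = 456.456 m³. Required absorption A₂ = 0.161 × 456.456 / 0.51 = 144.097 sabins.
Additional absorption ΔA = 144.097 − 93.836 = 50.3 sabins.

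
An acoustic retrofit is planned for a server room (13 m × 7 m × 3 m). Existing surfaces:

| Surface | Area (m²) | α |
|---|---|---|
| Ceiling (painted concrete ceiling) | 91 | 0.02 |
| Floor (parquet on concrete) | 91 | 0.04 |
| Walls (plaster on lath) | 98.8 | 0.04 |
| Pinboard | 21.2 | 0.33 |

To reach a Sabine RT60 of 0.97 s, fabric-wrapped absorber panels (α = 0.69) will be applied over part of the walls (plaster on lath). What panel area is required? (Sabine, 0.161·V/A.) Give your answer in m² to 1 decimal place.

A₁ = Σ Sᵢαᵢ = 91×0.02 + 91×0.04 + 98.8×0.04 + 21.2×0.33 = 16.408 sabins.
Required A₂ = 0.161·273/0.97 = 45.312 sabins.
Absorption to add: 45.312 − 16.408 = 28.904 sabins.
Net gain per m²: Δα = 0.69 − 0.04 = 0.65.
Area = ΔA/Δα = 28.904/0.65 = 44.5 m².

44.5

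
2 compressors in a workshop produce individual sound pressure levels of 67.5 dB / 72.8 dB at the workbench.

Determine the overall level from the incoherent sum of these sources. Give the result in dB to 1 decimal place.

Σ 10^(Lᵢ/10) = 2.468e+07.
Back to dB: 10·log₁₀ Σ = 73.9 dB.

73.9 dB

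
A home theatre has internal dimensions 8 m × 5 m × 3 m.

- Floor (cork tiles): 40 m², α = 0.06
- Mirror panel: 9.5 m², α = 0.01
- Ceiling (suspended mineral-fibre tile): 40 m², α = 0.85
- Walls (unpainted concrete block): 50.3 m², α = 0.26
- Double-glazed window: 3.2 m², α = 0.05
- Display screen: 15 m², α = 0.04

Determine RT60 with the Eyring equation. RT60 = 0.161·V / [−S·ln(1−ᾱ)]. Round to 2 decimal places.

0.32 s

Total surface area S = 40 + 9.5 + 40 + 50.3 + 3.2 + 15 = 158.0 m².
Absorption A = 40×0.06 + 9.5×0.01 + 40×0.85 + 50.3×0.26 + 3.2×0.05 + 15×0.04 = 50.333 sabins.
Mean coefficient ᾱ = A/S = 0.3186.
Eyring denominator: −S ln(1−ᾱ) = 60.610.
V = 8 × 5 × 3 = 120 m³.
T = 0.161·V/[−S·ln(1−ᾱ)] = 0.161·120/60.610 = 0.32 s.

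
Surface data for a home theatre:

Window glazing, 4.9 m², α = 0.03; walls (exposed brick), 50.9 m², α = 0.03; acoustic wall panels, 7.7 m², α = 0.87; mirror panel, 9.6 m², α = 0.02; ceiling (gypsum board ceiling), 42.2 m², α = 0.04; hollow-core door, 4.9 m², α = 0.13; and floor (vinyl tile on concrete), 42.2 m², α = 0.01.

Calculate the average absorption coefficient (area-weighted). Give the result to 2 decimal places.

0.07

S = Σ Sᵢ = 4.9 + 50.9 + 7.7 + 9.6 + 42.2 + 4.9 + 42.2 = 162.4 m².
Σ(Sᵢαᵢ) = 4.9*0.03 + 50.9*0.03 + 7.7*0.87 + 9.6*0.02 + 42.2*0.04 + 4.9*0.13 + 42.2*0.01 = 11.312.
ᾱ = 11.312 / 162.4 = 0.07.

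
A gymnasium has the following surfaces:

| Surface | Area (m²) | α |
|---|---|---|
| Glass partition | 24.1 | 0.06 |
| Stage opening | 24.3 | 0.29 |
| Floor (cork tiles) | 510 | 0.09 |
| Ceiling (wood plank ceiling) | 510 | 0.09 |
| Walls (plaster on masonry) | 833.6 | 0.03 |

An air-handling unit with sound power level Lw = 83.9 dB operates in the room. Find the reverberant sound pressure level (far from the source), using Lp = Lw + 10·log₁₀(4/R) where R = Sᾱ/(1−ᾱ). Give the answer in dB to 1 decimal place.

Σ(Sᵢαᵢ) = 24.1·0.06 + 24.3·0.29 + 510·0.09 + 510·0.09 + 833.6·0.03 = 125.301; total area S = 1902.0 m².
ᾱ = 125.301/1902.0 = 0.0659; R = Sᾱ/(1−ᾱ) = 125.301/(1−0.0659) = 134.141 m².
Lp = Lw + 10 log₁₀(4/R) = 83.9 -15.26 = 68.6 dB.

68.6 dB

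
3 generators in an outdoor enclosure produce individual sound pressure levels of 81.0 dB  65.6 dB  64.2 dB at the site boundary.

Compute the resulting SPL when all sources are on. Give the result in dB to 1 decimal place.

81.2 dB

Σ 10^(Lᵢ/10) = 1.322e+08.
L_total = 10·log₁₀(1.322e+08) = 81.2 dB.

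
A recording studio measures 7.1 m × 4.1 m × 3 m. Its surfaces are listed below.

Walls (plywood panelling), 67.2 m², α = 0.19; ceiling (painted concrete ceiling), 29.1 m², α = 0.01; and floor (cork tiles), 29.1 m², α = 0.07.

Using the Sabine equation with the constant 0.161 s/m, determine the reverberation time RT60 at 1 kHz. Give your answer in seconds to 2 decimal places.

0.93 sec

Total absorption A = 67.2×0.19 + 29.1×0.01 + 29.1×0.07
  = 12.768 + 0.291 + 2.037 = 15.096 m² sabins.
Volume V = 7.1 × 4.1 × 3 = 87.33 m³.
T = 0.161 V/A = 0.161·87.33/15.096 = 0.93 s.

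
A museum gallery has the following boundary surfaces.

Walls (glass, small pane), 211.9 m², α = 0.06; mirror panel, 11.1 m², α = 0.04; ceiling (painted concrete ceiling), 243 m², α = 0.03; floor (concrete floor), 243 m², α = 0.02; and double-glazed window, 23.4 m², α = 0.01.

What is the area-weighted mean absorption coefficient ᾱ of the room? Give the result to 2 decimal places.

S = Σ Sᵢ = 211.9 + 11.1 + 243 + 243 + 23.4 = 732.4 m².
Σ(Sᵢαᵢ) = 211.9·0.06 + 11.1·0.04 + 243·0.03 + 243·0.02 + 23.4·0.01 = 25.542.
ᾱ = A/S = 0.03.

0.03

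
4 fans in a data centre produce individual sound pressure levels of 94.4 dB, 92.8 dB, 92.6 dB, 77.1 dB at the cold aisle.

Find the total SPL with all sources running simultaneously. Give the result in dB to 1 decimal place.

98.1 dB

Sum in the linear (power) domain: Σ 10^(Lᵢ/10) = 10^(94.4/10) + 10^(92.8/10) + 10^(92.6/10) + 10^(77.1/10) = 6.531e+09.
Back to dB: 10·log₁₀ Σ = 98.1 dB.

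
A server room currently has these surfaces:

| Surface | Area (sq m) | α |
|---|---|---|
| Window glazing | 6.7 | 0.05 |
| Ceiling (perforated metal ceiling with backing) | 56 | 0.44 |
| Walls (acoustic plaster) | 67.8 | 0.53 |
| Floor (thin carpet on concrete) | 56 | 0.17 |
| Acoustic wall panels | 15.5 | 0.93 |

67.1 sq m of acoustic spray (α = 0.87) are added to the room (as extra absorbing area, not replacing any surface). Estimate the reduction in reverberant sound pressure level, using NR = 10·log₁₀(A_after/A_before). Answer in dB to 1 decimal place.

Total absorption A_before = 6.7*0.05 + 56*0.44 + 67.8*0.53 + 56*0.17 + 15.5*0.93
  = 0.335 + 24.640 + 35.934 + 9.520 + 14.415 = 84.844 sq m sabins.
Added absorption = 67.1 × 0.87 = 58.377 sabins.
A_after = 84.844 + 58.377 = 143.221 sabins.
NR = 10·log₁₀(143.221/84.844) = 2.3 dB.

2.3 dB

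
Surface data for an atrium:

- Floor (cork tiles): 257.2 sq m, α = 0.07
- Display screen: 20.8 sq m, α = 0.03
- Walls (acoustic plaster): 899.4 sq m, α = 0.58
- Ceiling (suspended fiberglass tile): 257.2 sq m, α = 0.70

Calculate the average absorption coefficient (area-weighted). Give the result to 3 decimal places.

0.502

S = Σ Sᵢ = 257.2 + 20.8 + 899.4 + 257.2 = 1434.6 sq m.
Σ(Sᵢαᵢ) = 257.2×0.07 + 20.8×0.03 + 899.4×0.58 + 257.2×0.70 = 720.320.
ᾱ = A/S = 0.502.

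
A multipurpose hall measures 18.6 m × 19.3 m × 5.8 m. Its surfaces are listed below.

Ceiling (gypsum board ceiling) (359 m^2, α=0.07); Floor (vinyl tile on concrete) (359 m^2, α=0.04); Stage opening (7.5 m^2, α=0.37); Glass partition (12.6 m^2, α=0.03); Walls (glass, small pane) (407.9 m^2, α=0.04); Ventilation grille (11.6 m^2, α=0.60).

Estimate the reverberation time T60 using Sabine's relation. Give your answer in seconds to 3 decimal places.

A = Σ Sᵢαᵢ = 359·0.07 + 359·0.04 + 7.5·0.37 + 12.6·0.03 + 407.9·0.04 + 11.6·0.60 = 65.919 sabins.
Room volume: 2082.084 m³.
RT60 = 0.161 · V / A = 0.161 × 2082.084 / 65.919 = 5.085 s.

5.085 s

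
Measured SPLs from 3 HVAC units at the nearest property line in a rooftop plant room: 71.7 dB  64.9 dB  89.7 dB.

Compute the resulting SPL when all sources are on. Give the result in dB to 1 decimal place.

89.8 dB

Sum in the linear (power) domain: Σ 10^(Lᵢ/10) = 10^(71.7/10) + 10^(64.9/10) + 10^(89.7/10) = 9.511e+08.
L_total = 10·log₁₀(9.511e+08) = 89.8 dB.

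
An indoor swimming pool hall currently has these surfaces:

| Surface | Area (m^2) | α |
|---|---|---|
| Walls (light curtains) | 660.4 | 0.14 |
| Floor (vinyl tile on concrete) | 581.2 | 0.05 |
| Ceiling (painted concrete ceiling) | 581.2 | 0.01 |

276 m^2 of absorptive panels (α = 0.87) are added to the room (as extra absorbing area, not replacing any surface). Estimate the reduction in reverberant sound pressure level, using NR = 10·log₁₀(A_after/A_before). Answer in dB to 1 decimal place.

4.6 dB

Total absorption A_before = 660.4·0.14 + 581.2·0.05 + 581.2·0.01
  = 92.456 + 29.060 + 5.812 = 127.328 m^2 sabins.
Added absorption = 276 × 0.87 = 240.120 sabins.
New total A_after = 367.448 sabins.
NR = 10·log₁₀(367.448/127.328) = 4.6 dB.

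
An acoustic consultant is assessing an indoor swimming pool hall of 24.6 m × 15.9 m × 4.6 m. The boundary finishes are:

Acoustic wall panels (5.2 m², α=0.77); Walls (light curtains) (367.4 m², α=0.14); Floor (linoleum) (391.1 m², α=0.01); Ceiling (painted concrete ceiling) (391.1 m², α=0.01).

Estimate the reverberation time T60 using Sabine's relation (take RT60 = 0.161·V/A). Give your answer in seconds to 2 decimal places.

4.58 s

A = Σ Sᵢαᵢ = 5.2·0.77 + 367.4·0.14 + 391.1·0.01 + 391.1·0.01 = 63.262 sabins.
Room volume: 1799.244 m³.
RT60 = 0.161 · V / A = 0.161 × 1799.244 / 63.262 = 4.58 s.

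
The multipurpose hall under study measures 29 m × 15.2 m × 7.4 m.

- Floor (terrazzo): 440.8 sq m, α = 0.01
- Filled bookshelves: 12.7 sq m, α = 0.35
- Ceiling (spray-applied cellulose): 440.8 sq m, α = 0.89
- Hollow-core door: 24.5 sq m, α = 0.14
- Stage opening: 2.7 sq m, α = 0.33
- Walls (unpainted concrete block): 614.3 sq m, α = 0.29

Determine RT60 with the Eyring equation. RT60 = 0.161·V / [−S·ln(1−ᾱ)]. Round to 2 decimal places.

Total surface area S = 440.8 + 12.7 + 440.8 + 24.5 + 2.7 + 614.3 = 1535.8 sq m.
Σ(Sᵢαᵢ) = 440.8·0.01 + 12.7·0.35 + 440.8·0.89 + 24.5·0.14 + 2.7·0.33 + 614.3·0.29 = 583.633.
Mean coefficient ᾱ = A/S = 0.3800.
Eyring denominator: −S ln(1−ᾱ) = 734.167.
V = 29 × 15.2 × 7.4 = 3261.92 m³.
RT60 = 0.161 × 3261.92 / 734.167 = 0.72 s.

0.72 s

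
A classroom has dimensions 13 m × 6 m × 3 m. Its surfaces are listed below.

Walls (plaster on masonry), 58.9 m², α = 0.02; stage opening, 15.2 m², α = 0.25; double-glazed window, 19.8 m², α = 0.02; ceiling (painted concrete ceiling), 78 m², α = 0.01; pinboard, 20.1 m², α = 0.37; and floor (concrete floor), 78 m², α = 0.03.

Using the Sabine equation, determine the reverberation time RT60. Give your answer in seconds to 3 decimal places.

Summing Sᵢαᵢ: 1.178 + 3.800 + 0.396 + 0.780 + 7.437 + 2.340 → A = 15.931 sabins.
V = 13·6·3 = 234 m³.
RT60 = 0.161 · V / A = 0.161 × 234 / 15.931 = 2.365 s.

2.365 s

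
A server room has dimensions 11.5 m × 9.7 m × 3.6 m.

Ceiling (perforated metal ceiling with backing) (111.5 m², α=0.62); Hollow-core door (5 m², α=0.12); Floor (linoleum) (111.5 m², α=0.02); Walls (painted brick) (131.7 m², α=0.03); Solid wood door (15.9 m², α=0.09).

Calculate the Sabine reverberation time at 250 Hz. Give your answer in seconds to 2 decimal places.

0.84 seconds

A = Σ Sᵢαᵢ = 111.5·0.62 + 5·0.12 + 111.5·0.02 + 131.7·0.03 + 15.9·0.09 = 77.342 sabins.
V = 11.5·9.7·3.6 = 401.58 m³.
T = 0.161 V/A = 0.161·401.58/77.342 = 0.84 s.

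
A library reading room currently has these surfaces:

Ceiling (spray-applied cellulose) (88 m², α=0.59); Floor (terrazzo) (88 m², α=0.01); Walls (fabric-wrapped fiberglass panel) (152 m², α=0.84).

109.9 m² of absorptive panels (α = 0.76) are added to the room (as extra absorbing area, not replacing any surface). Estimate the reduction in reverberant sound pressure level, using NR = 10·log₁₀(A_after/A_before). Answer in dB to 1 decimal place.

1.7 dB

A_before = Σ Sᵢαᵢ = 88×0.59 + 88×0.01 + 152×0.84 = 180.480 sabins.
Treatment contributes 109.9·0.76 = 83.524 sabins.
A_after = 180.480 + 83.524 = 264.004 sabins.
Reduction = 10 log₁₀(A_after/A_before) = 10 log₁₀(1.4628) = 1.7 dB.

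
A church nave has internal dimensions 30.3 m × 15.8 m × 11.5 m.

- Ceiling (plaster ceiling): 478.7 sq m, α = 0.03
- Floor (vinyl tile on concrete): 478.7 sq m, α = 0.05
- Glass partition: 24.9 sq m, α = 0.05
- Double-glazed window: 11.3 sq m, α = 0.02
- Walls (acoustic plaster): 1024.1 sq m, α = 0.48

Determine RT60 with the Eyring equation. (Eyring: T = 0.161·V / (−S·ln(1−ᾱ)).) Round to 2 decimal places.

1.44 s

S = Σ Sᵢ = 2017.7 sq m.
Absorption A = 478.7·0.03 + 478.7·0.05 + 24.9·0.05 + 11.3·0.02 + 1024.1·0.48 = 531.335 sabins.
ᾱ = 531.335 / 2017.7 = 0.2633.
Eyring denominator: −S ln(1−ᾱ) = 616.558.
V = 30.3 × 15.8 × 11.5 = 5505.51 m³.
RT60 = 0.161 × 5505.51 / 616.558 = 1.44 s.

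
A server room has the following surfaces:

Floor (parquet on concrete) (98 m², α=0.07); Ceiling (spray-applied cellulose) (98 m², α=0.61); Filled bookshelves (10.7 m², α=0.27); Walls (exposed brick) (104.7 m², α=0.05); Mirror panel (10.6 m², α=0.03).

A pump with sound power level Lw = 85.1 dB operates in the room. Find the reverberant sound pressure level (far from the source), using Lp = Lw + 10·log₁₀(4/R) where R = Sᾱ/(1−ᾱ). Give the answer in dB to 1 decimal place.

Σ(Sᵢαᵢ) = 98·0.07 + 98·0.61 + 10.7·0.27 + 104.7·0.05 + 10.6·0.03 = 75.082; total area S = 322.0 m².
ᾱ = 0.2332, so room constant R = A/(1−ᾱ) = 97.916 m².
Lp = Lw + 10 log₁₀(4/R) = 85.1 -13.89 = 71.2 dB.

71.2 dB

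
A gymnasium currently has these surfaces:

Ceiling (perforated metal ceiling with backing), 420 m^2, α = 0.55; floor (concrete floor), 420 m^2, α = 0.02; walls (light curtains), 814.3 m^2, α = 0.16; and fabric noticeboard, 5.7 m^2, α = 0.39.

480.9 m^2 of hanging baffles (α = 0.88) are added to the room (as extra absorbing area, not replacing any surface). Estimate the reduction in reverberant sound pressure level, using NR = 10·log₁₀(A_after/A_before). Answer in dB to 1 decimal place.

Summing Sᵢαᵢ: 231.000 + 8.400 + 130.288 + 2.223 → A_before = 371.911 sabins.
Added absorption = 480.9 × 0.88 = 423.192 sabins.
New total A_after = 795.103 sabins.
Reduction = 10 log₁₀(A_after/A_before) = 10 log₁₀(2.1379) = 3.3 dB.

3.3 dB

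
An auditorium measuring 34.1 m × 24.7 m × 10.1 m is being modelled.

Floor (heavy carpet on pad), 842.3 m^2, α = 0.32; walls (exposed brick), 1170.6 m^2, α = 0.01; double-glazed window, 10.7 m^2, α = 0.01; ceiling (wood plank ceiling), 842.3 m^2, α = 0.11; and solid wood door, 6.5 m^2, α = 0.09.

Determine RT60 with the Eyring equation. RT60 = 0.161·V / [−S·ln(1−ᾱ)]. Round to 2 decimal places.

3.41 s

Total surface area S = 842.3 + 1170.6 + 10.7 + 842.3 + 6.5 = 2872.4 m^2.
Σ(Sᵢαᵢ) = 842.3×0.32 + 1170.6×0.01 + 10.7×0.01 + 842.3×0.11 + 6.5×0.09 = 374.587.
ᾱ = 374.587 / 2872.4 = 0.1304.
Eyring denominator: −S ln(1−ᾱ) = 401.337.
V = 34.1 × 24.7 × 10.1 = 8506.927 m³.
T = 0.161·V/[−S·ln(1−ᾱ)] = 0.161·8506.927/401.337 = 3.41 s.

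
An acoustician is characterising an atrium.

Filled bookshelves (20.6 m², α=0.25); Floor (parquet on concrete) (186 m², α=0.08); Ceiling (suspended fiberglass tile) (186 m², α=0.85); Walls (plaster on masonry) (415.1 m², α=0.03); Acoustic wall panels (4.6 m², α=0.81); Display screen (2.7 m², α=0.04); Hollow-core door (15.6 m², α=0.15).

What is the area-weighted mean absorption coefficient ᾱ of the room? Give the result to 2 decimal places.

0.24

Total surface area S = 830.6 m².
Σ(Sᵢαᵢ) = 20.6×0.25 + 186×0.08 + 186×0.85 + 415.1×0.03 + 4.6×0.81 + 2.7×0.04 + 15.6×0.15 = 196.757.
ᾱ = A/S = 0.24.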